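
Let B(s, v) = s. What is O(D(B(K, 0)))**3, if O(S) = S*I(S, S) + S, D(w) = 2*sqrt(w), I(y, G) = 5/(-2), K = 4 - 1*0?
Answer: -216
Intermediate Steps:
K = 4 (K = 4 + 0 = 4)
I(y, G) = -5/2 (I(y, G) = 5*(-1/2) = -5/2)
O(S) = -3*S/2 (O(S) = S*(-5/2) + S = -5*S/2 + S = -3*S/2)
O(D(B(K, 0)))**3 = (-3*sqrt(4))**3 = (-3*2)**3 = (-3/2*4)**3 = (-6)**3 = -216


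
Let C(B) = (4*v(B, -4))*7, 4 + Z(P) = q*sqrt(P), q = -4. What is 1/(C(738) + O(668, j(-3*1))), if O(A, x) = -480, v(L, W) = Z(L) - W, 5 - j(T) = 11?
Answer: 5/94032 - 7*sqrt(82)/188064 ≈ -0.00028388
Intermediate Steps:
j(T) = -6 (j(T) = 5 - 1*11 = 5 - 11 = -6)
Z(P) = -4 - 4*sqrt(P)
v(L, W) = -4 - W - 4*sqrt(L) (v(L, W) = (-4 - 4*sqrt(L)) - W = -4 - W - 4*sqrt(L))
C(B) = -112*sqrt(B) (C(B) = (4*(-4 - 1*(-4) - 4*sqrt(B)))*7 = (4*(-4 + 4 - 4*sqrt(B)))*7 = (4*(-4*sqrt(B)))*7 = -16*sqrt(B)*7 = -112*sqrt(B))
1/(C(738) + O(668, j(-3*1))) = 1/(-336*sqrt(82) - 480) = 1/(-480 - 336*sqrt(82))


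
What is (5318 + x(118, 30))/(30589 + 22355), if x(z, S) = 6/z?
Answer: 313765/3123696 ≈ 0.10045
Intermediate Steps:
(5318 + x(118, 30))/(30589 + 22355) = (5318 + 6/118)/(30589 + 22355) = (5318 + 6*(1/118))/52944 = (5318 + 3/59)*(1/52944) = (313765/59)*(1/52944) = 313765/3123696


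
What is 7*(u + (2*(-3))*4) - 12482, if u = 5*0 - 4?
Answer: -12678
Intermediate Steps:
u = -4 (u = 0 - 4 = -4)
7*(u + (2*(-3))*4) - 12482 = 7*(-4 + (2*(-3))*4) - 12482 = 7*(-4 - 6*4) - 12482 = 7*(-4 - 24) - 12482 = 7*(-28) - 12482 = -196 - 12482 = -12678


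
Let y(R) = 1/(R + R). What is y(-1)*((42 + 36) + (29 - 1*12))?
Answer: -95/2 ≈ -47.500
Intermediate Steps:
y(R) = 1/(2*R)
y(-1)*((42 + 36) + (29 - 1*12)) = ((½)/(-1))*((42 + 36) + (29 - 1*12)) = ((½)*(-1))*(78 + (29 - 12)) = -(78 + 17)/2 = -½*95 = -95/2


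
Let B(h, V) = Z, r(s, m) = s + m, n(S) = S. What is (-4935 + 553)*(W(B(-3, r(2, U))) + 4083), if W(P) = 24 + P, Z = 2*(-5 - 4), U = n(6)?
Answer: -17917998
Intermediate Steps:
U = 6
r(s, m) = m + s
Z = -18 (Z = 2*(-9) = -18)
B(h, V) = -18
(-4935 + 553)*(W(B(-3, r(2, U))) + 4083) = (-4935 + 553)*((24 - 18) + 4083) = -4382*(6 + 4083) = -4382*4089 = -17917998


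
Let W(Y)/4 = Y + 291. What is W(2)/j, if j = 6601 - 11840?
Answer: -1172/5239 ≈ -0.22371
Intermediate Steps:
j = -5239
W(Y) = 1164 + 4*Y (W(Y) = 4*(Y + 291) = 4*(291 + Y) = 1164 + 4*Y)
W(2)/j = (1164 + 4*2)/(-5239) = (1164 + 8)*(-1/5239) = 1172*(-1/5239) = -1172/5239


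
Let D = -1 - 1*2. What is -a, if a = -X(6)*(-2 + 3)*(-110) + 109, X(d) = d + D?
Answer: -439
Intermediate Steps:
D = -3 (D = -1 - 2 = -3)
X(d) = -3 + d (X(d) = d - 3 = -3 + d)
a = 439 (a = -(-3 + 6)*(-2 + 3)*(-110) + 109 = -3*(-110) + 109 = 330 + 109 = 439)
-a = -1*439 = -439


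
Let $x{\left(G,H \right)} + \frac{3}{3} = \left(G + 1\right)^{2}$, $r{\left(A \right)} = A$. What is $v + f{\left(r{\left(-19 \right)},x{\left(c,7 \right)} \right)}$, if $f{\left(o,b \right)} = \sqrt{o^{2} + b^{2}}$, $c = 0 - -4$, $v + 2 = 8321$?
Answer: $8319 + \sqrt{937} \approx 8349.6$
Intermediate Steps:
$v = 8319$ ($v = -2 + 8321 = 8319$)
$c = 4$ ($c = 0 + 4 = 4$)
$x{\left(G,H \right)} = -1 + \left(1 + G\right)^{2}$ ($x{\left(G,H \right)} = -1 + \left(G + 1\right)^{2} = -1 + \left(1 + G\right)^{2}$)
$f{\left(o,b \right)} = \sqrt{b^{2} + o^{2}}$
$v + f{\left(r{\left(-19 \right)},x{\left(c,7 \right)} \right)} = 8319 + \sqrt{\left(4 \left(2 + 4\right)\right)^{2} + \left(-19\right)^{2}} = 8319 + \sqrt{\left(4 \cdot 6\right)^{2} + 361} = 8319 + \sqrt{24^{2} + 361} = 8319 + \sqrt{576 + 361} = 8319 + \sqrt{937}$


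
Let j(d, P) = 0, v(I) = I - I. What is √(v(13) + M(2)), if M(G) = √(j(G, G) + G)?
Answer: 2^(¼) ≈ 1.1892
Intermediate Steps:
v(I) = 0
M(G) = √G (M(G) = √(0 + G) = √G)
√(v(13) + M(2)) = √(0 + √2) = √(√2) = 2^(¼)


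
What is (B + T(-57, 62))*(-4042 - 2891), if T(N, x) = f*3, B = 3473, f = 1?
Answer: -24099108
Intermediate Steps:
T(N, x) = 3 (T(N, x) = 1*3 = 3)
(B + T(-57, 62))*(-4042 - 2891) = (3473 + 3)*(-4042 - 2891) = 3476*(-6933) = -24099108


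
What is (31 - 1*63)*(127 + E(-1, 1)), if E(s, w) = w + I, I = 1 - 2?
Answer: -4064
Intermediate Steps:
I = -1
E(s, w) = -1 + w (E(s, w) = w - 1 = -1 + w)
(31 - 1*63)*(127 + E(-1, 1)) = (31 - 1*63)*(127 + (-1 + 1)) = (31 - 63)*(127 + 0) = -32*127 = -4064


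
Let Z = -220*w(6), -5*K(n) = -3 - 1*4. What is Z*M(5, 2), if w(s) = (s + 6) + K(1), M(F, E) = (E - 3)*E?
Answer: 5896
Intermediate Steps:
M(F, E) = E*(-3 + E) (M(F, E) = (-3 + E)*E = E*(-3 + E))
K(n) = 7/5 (K(n) = -(-3 - 1*4)/5 = -(-3 - 4)/5 = -⅕*(-7) = 7/5)
w(s) = 37/5 + s (w(s) = (s + 6) + 7/5 = (6 + s) + 7/5 = 37/5 + s)
Z = -2948 (Z = -220*(37/5 + 6) = -220*67/5 = -2948)
Z*M(5, 2) = -5896*(-3 + 2) = -5896*(-1) = -2948*(-2) = 5896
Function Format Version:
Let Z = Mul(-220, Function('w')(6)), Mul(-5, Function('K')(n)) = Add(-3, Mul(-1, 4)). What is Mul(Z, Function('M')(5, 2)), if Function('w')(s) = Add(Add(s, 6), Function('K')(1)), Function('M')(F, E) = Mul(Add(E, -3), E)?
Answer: 5896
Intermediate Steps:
Function('M')(F, E) = Mul(E, Add(-3, E)) (Function('M')(F, E) = Mul(Add(-3, E), E) = Mul(E, Add(-3, E)))
Function('K')(n) = Rational(7, 5) (Function('K')(n) = Mul(Rational(-1, 5), Add(-3, Mul(-1, 4))) = Mul(Rational(-1, 5), Add(-3, -4)) = Mul(Rational(-1, 5), -7) = Rational(7, 5))
Function('w')(s) = Add(Rational(37, 5), s) (Function('w')(s) = Add(Add(s, 6), Rational(7, 5)) = Add(Add(6, s), Rational(7, 5)) = Add(Rational(37, 5), s))
Z = -2948 (Z = Mul(-220, Add(Rational(37, 5), 6)) = Mul(-220, Rational(67, 5)) = -2948)
Mul(Z, Function('M')(5, 2)) = Mul(-2948, Mul(2, Add(-3, 2))) = Mul(-2948, Mul(2, -1)) = Mul(-2948, -2) = 5896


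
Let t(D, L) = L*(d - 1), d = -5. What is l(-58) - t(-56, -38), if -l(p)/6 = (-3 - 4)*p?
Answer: -2664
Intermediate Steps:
t(D, L) = -6*L (t(D, L) = L*(-5 - 1) = L*(-6) = -6*L)
l(p) = 42*p (l(p) = -6*(-3 - 4)*p = -(-42)*p = 42*p)
l(-58) - t(-56, -38) = 42*(-58) - (-6)*(-38) = -2436 - 1*228 = -2436 - 228 = -2664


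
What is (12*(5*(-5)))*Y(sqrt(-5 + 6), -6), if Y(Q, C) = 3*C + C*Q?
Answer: 7200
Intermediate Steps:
(12*(5*(-5)))*Y(sqrt(-5 + 6), -6) = (12*(5*(-5)))*(-6*(3 + sqrt(-5 + 6))) = (12*(-25))*(-6*(3 + sqrt(1))) = -(-1800)*(3 + 1) = -(-1800)*4 = -300*(-24) = 7200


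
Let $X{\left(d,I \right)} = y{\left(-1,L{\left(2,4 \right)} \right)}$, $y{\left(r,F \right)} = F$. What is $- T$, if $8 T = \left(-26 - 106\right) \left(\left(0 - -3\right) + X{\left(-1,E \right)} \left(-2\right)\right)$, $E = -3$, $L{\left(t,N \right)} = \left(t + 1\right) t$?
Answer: $- \frac{297}{2} \approx -148.5$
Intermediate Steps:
$L{\left(t,N \right)} = t \left(1 + t\right)$ ($L{\left(t,N \right)} = \left(1 + t\right) t = t \left(1 + t\right)$)
$X{\left(d,I \right)} = 6$ ($X{\left(d,I \right)} = 2 \left(1 + 2\right) = 2 \cdot 3 = 6$)
$T = \frac{297}{2}$ ($T = \frac{\left(-26 - 106\right) \left(\left(0 - -3\right) + 6 \left(-2\right)\right)}{8} = \frac{\left(-132\right) \left(\left(0 + 3\right) - 12\right)}{8} = \frac{\left(-132\right) \left(3 - 12\right)}{8} = \frac{\left(-132\right) \left(-9\right)}{8} = \frac{1}{8} \cdot 1188 = \frac{297}{2} \approx 148.5$)
$- T = \left(-1\right) \frac{297}{2} = - \frac{297}{2}$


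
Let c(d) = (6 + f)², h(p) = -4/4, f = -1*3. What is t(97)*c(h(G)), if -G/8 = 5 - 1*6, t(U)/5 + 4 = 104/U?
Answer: -12780/97 ≈ -131.75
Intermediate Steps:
t(U) = -20 + 520/U (t(U) = -20 + 5*(104/U) = -20 + 520/U)
f = -3
G = 8 (G = -8*(5 - 1*6) = -8*(5 - 6) = -8*(-1) = 8)
h(p) = -1 (h(p) = -4*¼ = -1)
c(d) = 9 (c(d) = (6 - 3)² = 3² = 9)
t(97)*c(h(G)) = (-20 + 520/97)*9 = -1420/97*9 = -12780/97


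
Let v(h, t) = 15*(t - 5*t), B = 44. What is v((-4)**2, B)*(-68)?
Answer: 179520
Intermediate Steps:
v(h, t) = -60*t (v(h, t) = 15*(-4*t) = -60*t)
v((-4)**2, B)*(-68) = -60*44*(-68) = -2640*(-68) = 179520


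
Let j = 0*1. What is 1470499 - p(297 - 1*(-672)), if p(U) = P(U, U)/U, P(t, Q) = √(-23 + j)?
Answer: 1470499 - I*√23/969 ≈ 1.4705e+6 - 0.0049493*I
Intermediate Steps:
j = 0
P(t, Q) = I*√23 (P(t, Q) = √(-23 + 0) = √(-23) = I*√23)
p(U) = I*√23/U (p(U) = (I*√23)/U = I*√23/U)
1470499 - p(297 - 1*(-672)) = 1470499 - I*√23/(297 - 1*(-672)) = 1470499 - I*√23/(297 + 672) = 1470499 - I*√23/969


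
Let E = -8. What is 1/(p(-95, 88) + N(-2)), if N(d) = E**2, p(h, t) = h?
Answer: -1/31 ≈ -0.032258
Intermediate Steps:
N(d) = 64 (N(d) = (-8)**2 = 64)
1/(p(-95, 88) + N(-2)) = 1/(-95 + 64) = 1/(-31) = -1/31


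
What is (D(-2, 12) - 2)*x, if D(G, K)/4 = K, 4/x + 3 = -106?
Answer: -184/109 ≈ -1.6881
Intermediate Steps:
x = -4/109 (x = 4/(-3 - 106) = 4/(-109) = 4*(-1/109) = -4/109 ≈ -0.036697)
D(G, K) = 4*K
(D(-2, 12) - 2)*x = (4*12 - 2)*(-4/109) = (48 - 2)*(-4/109) = 46*(-4/109) = -184/109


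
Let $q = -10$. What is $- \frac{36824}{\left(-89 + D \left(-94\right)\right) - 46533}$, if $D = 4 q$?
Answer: $\frac{18412}{21431} \approx 0.85913$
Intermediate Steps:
$D = -40$ ($D = 4 \left(-10\right) = -40$)
$- \frac{36824}{\left(-89 + D \left(-94\right)\right) - 46533} = - \frac{36824}{\left(-89 - -3760\right) - 46533} = - \frac{36824}{\left(-89 + 3760\right) - 46533} = - \frac{36824}{3671 - 46533} = - \frac{36824}{-42862} = \left(-36824\right) \left(- \frac{1}{42862}\right) = \frac{18412}{21431}$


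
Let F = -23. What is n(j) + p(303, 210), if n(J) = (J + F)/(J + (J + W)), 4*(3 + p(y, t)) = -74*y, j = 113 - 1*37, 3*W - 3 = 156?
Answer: -2299379/410 ≈ -5608.2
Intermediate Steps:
W = 53 (W = 1 + (⅓)*156 = 1 + 52 = 53)
j = 76 (j = 113 - 37 = 76)
p(y, t) = -3 - 37*y/2 (p(y, t) = -3 + (-74*y)/4 = -3 - 37*y/2)
n(J) = (-23 + J)/(53 + 2*J) (n(J) = (J - 23)/(J + (J + 53)) = (-23 + J)/(J + (53 + J)) = (-23 + J)/(53 + 2*J))
n(j) + p(303, 210) = (-23 + 76)/(53 + 2*76) + (-3 - 37/2*303) = 53/(53 + 152) + (-3 - 11211/2) = 53/205 - 11217/2 = -2299379/410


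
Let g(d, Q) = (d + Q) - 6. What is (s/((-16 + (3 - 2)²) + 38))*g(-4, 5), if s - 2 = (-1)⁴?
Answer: -15/23 ≈ -0.65217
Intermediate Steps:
g(d, Q) = -6 + Q + d (g(d, Q) = (Q + d) - 6 = -6 + Q + d)
s = 3 (s = 2 + (-1)⁴ = 2 + 1 = 3)
(s/((-16 + (3 - 2)²) + 38))*g(-4, 5) = (3/((-16 + (3 - 2)²) + 38))*(-6 + 5 - 4) = (3/((-16 + 1²) + 38))*(-5) = (3/((-16 + 1) + 38))*(-5) = (3/(-15 + 38))*(-5) = (3/23)*(-5) = -15/23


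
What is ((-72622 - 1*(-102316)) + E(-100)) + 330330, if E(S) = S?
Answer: 359924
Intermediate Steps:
((-72622 - 1*(-102316)) + E(-100)) + 330330 = ((-72622 - 1*(-102316)) - 100) + 330330 = ((-72622 + 102316) - 100) + 330330 = (29694 - 100) + 330330 = 29594 + 330330 = 359924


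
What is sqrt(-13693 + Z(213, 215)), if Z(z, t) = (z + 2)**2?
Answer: 2*sqrt(8133) ≈ 180.37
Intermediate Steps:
Z(z, t) = (2 + z)**2
sqrt(-13693 + Z(213, 215)) = sqrt(-13693 + (2 + 213)**2) = sqrt(-13693 + 215**2) = sqrt(-13693 + 46225) = sqrt(32532) = 2*sqrt(8133)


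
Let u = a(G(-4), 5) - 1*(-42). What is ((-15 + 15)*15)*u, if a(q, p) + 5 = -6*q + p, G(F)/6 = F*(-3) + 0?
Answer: 0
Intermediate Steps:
G(F) = -18*F (G(F) = 6*(F*(-3) + 0) = 6*(-3*F + 0) = 6*(-3*F) = -18*F)
a(q, p) = -5 + p - 6*q (a(q, p) = -5 + (-6*q + p) = -5 + (p - 6*q) = -5 + p - 6*q)
u = -390 (u = (-5 + 5 - (-108)*(-4)) - 1*(-42) = (-5 + 5 - 6*72) + 42 = (-5 + 5 - 432) + 42 = -432 + 42 = -390)
((-15 + 15)*15)*u = ((-15 + 15)*15)*(-390) = (0*15)*(-390) = 0*(-390) = 0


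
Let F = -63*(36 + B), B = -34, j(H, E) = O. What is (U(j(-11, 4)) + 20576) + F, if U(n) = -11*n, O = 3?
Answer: 20417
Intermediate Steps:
j(H, E) = 3
F = -126 (F = -63*(36 - 34) = -63*2 = -126)
(U(j(-11, 4)) + 20576) + F = (-11*3 + 20576) - 126 = (-33 + 20576) - 126 = 20543 - 126 = 20417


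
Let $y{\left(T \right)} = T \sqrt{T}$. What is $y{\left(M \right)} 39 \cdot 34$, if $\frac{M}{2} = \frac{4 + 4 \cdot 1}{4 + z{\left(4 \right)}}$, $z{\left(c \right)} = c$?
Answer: $2652 \sqrt{2} \approx 3750.5$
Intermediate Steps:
$M = 2$ ($M = 2 \frac{4 + 4 \cdot 1}{4 + 4} = 2 \frac{4 + 4}{8} = 2 \cdot 8 \cdot \frac{1}{8} = 2 \cdot 1 = 2$)
$y{\left(T \right)} = T^{\frac{3}{2}}$
$y{\left(M \right)} 39 \cdot 34 = 2^{\frac{3}{2}} \cdot 39 \cdot 34 = 2 \sqrt{2} \cdot 39 \cdot 34 = 78 \sqrt{2} \cdot 34 = 2652 \sqrt{2}$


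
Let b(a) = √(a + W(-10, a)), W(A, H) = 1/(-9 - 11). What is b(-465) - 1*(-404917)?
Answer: 404917 + I*√46505/10 ≈ 4.0492e+5 + 21.565*I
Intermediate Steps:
W(A, H) = -1/20 (W(A, H) = 1/(-20) = -1/20)
b(a) = √(-1/20 + a) (b(a) = √(a - 1/20) = √(-1/20 + a))
b(-465) - 1*(-404917) = √(-5 + 100*(-465))/10 - 1*(-404917) = √(-5 - 46500)/10 + 404917 = √(-46505)/10 + 404917 = (I*√46505)/10 + 404917 = I*√46505/10 + 404917 = 404917 + I*√46505/10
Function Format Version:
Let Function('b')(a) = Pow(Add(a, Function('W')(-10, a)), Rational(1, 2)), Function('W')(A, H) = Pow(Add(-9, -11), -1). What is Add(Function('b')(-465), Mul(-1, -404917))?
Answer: Add(404917, Mul(Rational(1, 10), I, Pow(46505, Rational(1, 2)))) ≈ Add(4.0492e+5, Mul(21.565, I))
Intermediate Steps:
Function('W')(A, H) = Rational(-1, 20) (Function('W')(A, H) = Pow(-20, -1) = Rational(-1, 20))
Function('b')(a) = Pow(Add(Rational(-1, 20), a), Rational(1, 2)) (Function('b')(a) = Pow(Add(a, Rational(-1, 20)), Rational(1, 2)) = Pow(Add(Rational(-1, 20), a), Rational(1, 2)))
Add(Function('b')(-465), Mul(-1, -404917)) = Add(Mul(Rational(1, 10), Pow(Add(-5, Mul(100, -465)), Rational(1, 2))), Mul(-1, -404917)) = Add(Mul(Rational(1, 10), Pow(Add(-5, -46500), Rational(1, 2))), 404917) = Add(Mul(Rational(1, 10), Pow(-46505, Rational(1, 2))), 404917) = Add(Mul(Rational(1, 10), Mul(I, Pow(46505, Rational(1, 2)))), 404917) = Add(Mul(Rational(1, 10), I, Pow(46505, Rational(1, 2))), 404917) = Add(404917, Mul(Rational(1, 10), I, Pow(46505, Rational(1, 2))))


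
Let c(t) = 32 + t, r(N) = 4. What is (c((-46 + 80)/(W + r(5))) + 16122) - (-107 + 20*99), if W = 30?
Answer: 14282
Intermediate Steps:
(c((-46 + 80)/(W + r(5))) + 16122) - (-107 + 20*99) = ((32 + (-46 + 80)/(30 + 4)) + 16122) - (-107 + 20*99) = ((32 + 34/34) + 16122) - (-107 + 1980) = ((32 + 34*(1/34)) + 16122) - 1*1873 = ((32 + 1) + 16122) - 1873 = (33 + 16122) - 1873 = 16155 - 1873 = 14282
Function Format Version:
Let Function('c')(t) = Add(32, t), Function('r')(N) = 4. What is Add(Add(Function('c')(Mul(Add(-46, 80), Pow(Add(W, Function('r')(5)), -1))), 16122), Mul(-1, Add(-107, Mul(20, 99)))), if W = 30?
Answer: 14282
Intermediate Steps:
Add(Add(Function('c')(Mul(Add(-46, 80), Pow(Add(W, Function('r')(5)), -1))), 16122), Mul(-1, Add(-107, Mul(20, 99)))) = Add(Add(Add(32, Mul(Add(-46, 80), Pow(Add(30, 4), -1))), 16122), Mul(-1, Add(-107, Mul(20, 99)))) = Add(Add(Add(32, Mul(34, Pow(34, -1))), 16122), Mul(-1, Add(-107, 1980))) = Add(Add(Add(32, Mul(34, Rational(1, 34))), 16122), Mul(-1, 1873)) = Add(Add(Add(32, 1), 16122), -1873) = Add(Add(33, 16122), -1873) = Add(16155, -1873) = 14282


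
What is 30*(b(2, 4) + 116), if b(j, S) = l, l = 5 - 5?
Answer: 3480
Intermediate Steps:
l = 0
b(j, S) = 0
30*(b(2, 4) + 116) = 30*(0 + 116) = 30*116 = 3480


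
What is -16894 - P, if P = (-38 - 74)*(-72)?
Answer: -24958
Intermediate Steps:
P = 8064 (P = -112*(-72) = 8064)
-16894 - P = -16894 - 1*8064 = -16894 - 8064 = -24958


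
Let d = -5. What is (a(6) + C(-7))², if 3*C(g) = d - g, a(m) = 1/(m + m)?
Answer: 9/16 ≈ 0.56250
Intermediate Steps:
a(m) = 1/(2*m)
C(g) = -5/3 - g/3 (C(g) = (-5 - g)/3 = -5/3 - g/3)
(a(6) + C(-7))² = ((½)/6 + (-5/3 - ⅓*(-7)))² = ((½)*(⅙) + (-5/3 + 7/3))² = (1/12 + ⅔)² = (¾)² = 9/16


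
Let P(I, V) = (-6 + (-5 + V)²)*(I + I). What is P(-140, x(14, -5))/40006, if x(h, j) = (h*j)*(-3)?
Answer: -5882660/20003 ≈ -294.09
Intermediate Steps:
x(h, j) = -3*h*j
P(I, V) = 2*I*(-6 + (-5 + V)²) (P(I, V) = (-6 + (-5 + V)²)*(2*I) = 2*I*(-6 + (-5 + V)²))
P(-140, x(14, -5))/40006 = (2*(-140)*(-6 + (-5 - 3*14*(-5))²))/40006 = (2*(-140)*(-6 + (-5 + 210)²))*(1/40006) = (2*(-140)*(-6 + 205²))*(1/40006) = (2*(-140)*(-6 + 42025))*(1/40006) = (2*(-140)*42019)*(1/40006) = -11765320*1/40006 = -5882660/20003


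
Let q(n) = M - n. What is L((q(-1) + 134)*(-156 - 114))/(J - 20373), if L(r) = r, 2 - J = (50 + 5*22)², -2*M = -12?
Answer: 38070/45971 ≈ 0.82813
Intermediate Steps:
M = 6 (M = -½*(-12) = 6)
q(n) = 6 - n
J = -25598 (J = 2 - (50 + 5*22)² = 2 - (50 + 110)² = 2 - 1*160² = 2 - 1*25600 = 2 - 25600 = -25598)
L((q(-1) + 134)*(-156 - 114))/(J - 20373) = (((6 - 1*(-1)) + 134)*(-156 - 114))/(-25598 - 20373) = (((6 + 1) + 134)*(-270))/(-45971) = ((7 + 134)*(-270))*(-1/45971) = (141*(-270))*(-1/45971) = -38070*(-1/45971) = 38070/45971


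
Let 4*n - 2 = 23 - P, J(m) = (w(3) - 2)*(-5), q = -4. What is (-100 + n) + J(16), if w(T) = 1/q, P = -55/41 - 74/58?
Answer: -194629/2378 ≈ -81.846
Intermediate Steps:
P = -3112/1189 (P = -55*1/41 - 74*1/58 = -55/41 - 37/29 = -3112/1189 ≈ -2.6173)
w(T) = -1/4 (w(T) = 1/(-4) = -1/4)
J(m) = 45/4 (J(m) = (-1/4 - 2)*(-5) = -9/4*(-5) = 45/4)
n = 32837/4756 (n = 1/2 + (23 - 1*(-3112/1189))/4 = 1/2 + (23 + 3112/1189)/4 = 1/2 + (1/4)*(30459/1189) = 1/2 + 30459/4756 = 32837/4756 ≈ 6.9043)
(-100 + n) + J(16) = (-100 + 32837/4756) + 45/4 = -442763/4756 + 45/4 = -194629/2378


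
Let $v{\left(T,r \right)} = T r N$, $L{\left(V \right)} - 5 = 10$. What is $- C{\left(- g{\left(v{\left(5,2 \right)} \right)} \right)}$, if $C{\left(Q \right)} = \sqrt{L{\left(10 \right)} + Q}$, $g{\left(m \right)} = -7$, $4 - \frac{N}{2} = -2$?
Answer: $- \sqrt{22} \approx -4.6904$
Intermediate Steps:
$N = 12$ ($N = 8 - -4 = 8 + 4 = 12$)
$L{\left(V \right)} = 15$ ($L{\left(V \right)} = 5 + 10 = 15$)
$v{\left(T,r \right)} = 12 T r$ ($v{\left(T,r \right)} = T r 12 = 12 T r$)
$C{\left(Q \right)} = \sqrt{15 + Q}$
$- C{\left(- g{\left(v{\left(5,2 \right)} \right)} \right)} = - \sqrt{15 - -7} = - \sqrt{15 + 7} = - \sqrt{22}$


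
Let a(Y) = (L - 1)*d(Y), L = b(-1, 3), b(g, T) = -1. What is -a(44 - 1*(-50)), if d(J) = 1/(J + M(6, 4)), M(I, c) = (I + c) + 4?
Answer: 1/54 ≈ 0.018519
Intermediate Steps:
M(I, c) = 4 + I + c
d(J) = 1/(14 + J) (d(J) = 1/(J + (4 + 6 + 4)) = 1/(J + 14) = 1/(14 + J))
L = -1
a(Y) = -2/(14 + Y) (a(Y) = (-1 - 1)/(14 + Y) = -2/(14 + Y))
-a(44 - 1*(-50)) = -(-2)/(14 + (44 - 1*(-50))) = -(-2)/(14 + (44 + 50)) = -(-2)/(14 + 94) = -(-2)/108 = -1*(-1/54) = 1/54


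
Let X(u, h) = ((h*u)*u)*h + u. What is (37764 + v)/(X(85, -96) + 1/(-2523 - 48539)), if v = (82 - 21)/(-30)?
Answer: 28923023129/50999973712035 ≈ 0.00056712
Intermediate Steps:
v = -61/30 (v = -1/30*61 = -61/30 ≈ -2.0333)
X(u, h) = u + h**2*u**2 (X(u, h) = (h*u**2)*h + u = h**2*u**2 + u = u + h**2*u**2)
(37764 + v)/(X(85, -96) + 1/(-2523 - 48539)) = (37764 - 61/30)/(85*(1 + 85*(-96)**2) + 1/(-2523 - 48539)) = 1132859/(30*(85*(1 + 85*9216) + 1/(-51062))) = 1132859/(30*(85*(1 + 783360) - 1/51062)) = 1132859/(30*(85*783361 - 1/51062)) = 1132859/(30*(66585685 - 1/51062)) = 1132859/(30*(3399998247469/51062)) = (1132859/30)*(51062/3399998247469) = 28923023129/50999973712035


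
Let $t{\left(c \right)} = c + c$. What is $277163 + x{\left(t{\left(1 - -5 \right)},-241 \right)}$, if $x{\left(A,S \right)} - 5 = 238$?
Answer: $277406$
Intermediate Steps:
$t{\left(c \right)} = 2 c$
$x{\left(A,S \right)} = 243$ ($x{\left(A,S \right)} = 5 + 238 = 243$)
$277163 + x{\left(t{\left(1 - -5 \right)},-241 \right)} = 277163 + 243 = 277406$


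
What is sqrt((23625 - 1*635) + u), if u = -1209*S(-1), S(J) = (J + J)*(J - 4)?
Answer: 10*sqrt(109) ≈ 104.40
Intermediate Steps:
S(J) = 2*J*(-4 + J) (S(J) = (2*J)*(-4 + J) = 2*J*(-4 + J))
u = -12090 (u = -2418*(-1)*(-4 - 1) = -2418*(-1)*(-5) = -1209*10 = -12090)
sqrt((23625 - 1*635) + u) = sqrt((23625 - 1*635) - 12090) = sqrt((23625 - 635) - 12090) = sqrt(22990 - 12090) = sqrt(10900) = 10*sqrt(109)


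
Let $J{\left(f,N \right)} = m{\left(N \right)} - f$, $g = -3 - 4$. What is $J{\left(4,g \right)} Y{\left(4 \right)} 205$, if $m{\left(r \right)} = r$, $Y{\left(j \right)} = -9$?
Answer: $20295$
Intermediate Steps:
$g = -7$
$J{\left(f,N \right)} = N - f$
$J{\left(4,g \right)} Y{\left(4 \right)} 205 = \left(-7 - 4\right) \left(-9\right) 205 = \left(-11\right) \left(-9\right) 205 = 99 \cdot 205 = 20295$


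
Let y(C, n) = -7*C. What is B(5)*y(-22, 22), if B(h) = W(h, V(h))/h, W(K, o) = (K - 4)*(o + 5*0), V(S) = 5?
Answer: 154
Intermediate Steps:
W(K, o) = o*(-4 + K) (W(K, o) = (-4 + K)*(o + 0) = (-4 + K)*o = o*(-4 + K))
B(h) = (-20 + 5*h)/h (B(h) = (5*(-4 + h))/h = (-20 + 5*h)/h)
B(5)*y(-22, 22) = (5 - 20/5)*(-7*(-22)) = (5 - 20*⅕)*154 = (5 - 4)*154 = 1*154 = 154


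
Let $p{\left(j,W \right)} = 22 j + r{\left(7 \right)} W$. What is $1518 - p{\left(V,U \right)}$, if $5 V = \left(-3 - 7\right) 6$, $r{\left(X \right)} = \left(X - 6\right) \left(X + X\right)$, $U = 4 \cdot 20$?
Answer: $662$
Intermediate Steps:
$U = 80$
$r{\left(X \right)} = 2 X \left(-6 + X\right)$ ($r{\left(X \right)} = \left(-6 + X\right) 2 X = 2 X \left(-6 + X\right)$)
$V = -12$ ($V = \frac{\left(-3 - 7\right) 6}{5} = \frac{\left(-10\right) 6}{5} = \frac{1}{5} \left(-60\right) = -12$)
$p{\left(j,W \right)} = 14 W + 22 j$ ($p{\left(j,W \right)} = 22 j + 2 \cdot 7 \left(-6 + 7\right) W = 22 j + 2 \cdot 7 \cdot 1 W = 22 j + 14 W = 14 W + 22 j$)
$1518 - p{\left(V,U \right)} = 1518 - \left(14 \cdot 80 + 22 \left(-12\right)\right) = 1518 - \left(1120 - 264\right) = 1518 - 856 = 662$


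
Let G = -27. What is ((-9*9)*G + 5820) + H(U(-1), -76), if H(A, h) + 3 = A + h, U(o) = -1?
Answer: 7927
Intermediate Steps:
H(A, h) = -3 + A + h (H(A, h) = -3 + (A + h) = -3 + A + h)
((-9*9)*G + 5820) + H(U(-1), -76) = (-9*9*(-27) + 5820) + (-3 - 1 - 76) = (-81*(-27) + 5820) - 80 = (2187 + 5820) - 80 = 8007 - 80 = 7927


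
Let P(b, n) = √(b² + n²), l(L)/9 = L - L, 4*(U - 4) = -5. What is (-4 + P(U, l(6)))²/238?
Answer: 25/3808 ≈ 0.0065651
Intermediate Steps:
U = 11/4 (U = 4 + (¼)*(-5) = 4 - 5/4 = 11/4 ≈ 2.7500)
l(L) = 0 (l(L) = 9*(L - L) = 9*0 = 0)
(-4 + P(U, l(6)))²/238 = (-4 + √((11/4)² + 0²))²/238 = (-4 + √(121/16 + 0))²*(1/238) = (-4 + √(121/16))²*(1/238) = (-4 + 11/4)²*(1/238) = (-5/4)²*(1/238) = (25/16)*(1/238) = 25/3808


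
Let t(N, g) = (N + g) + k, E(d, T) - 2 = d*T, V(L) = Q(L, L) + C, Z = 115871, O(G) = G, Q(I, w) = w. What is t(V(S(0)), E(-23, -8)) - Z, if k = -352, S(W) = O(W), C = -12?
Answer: -116049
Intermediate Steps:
S(W) = W
V(L) = -12 + L (V(L) = L - 12 = -12 + L)
E(d, T) = 2 + T*d (E(d, T) = 2 + d*T = 2 + T*d)
t(N, g) = -352 + N + g (t(N, g) = (N + g) - 352 = -352 + N + g)
t(V(S(0)), E(-23, -8)) - Z = (-352 + (-12 + 0) + (2 - 8*(-23))) - 1*115871 = (-352 - 12 + (2 + 184)) - 115871 = (-352 - 12 + 186) - 115871 = -178 - 115871 = -116049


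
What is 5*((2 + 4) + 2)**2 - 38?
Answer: 282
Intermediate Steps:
5*((2 + 4) + 2)**2 - 38 = 5*(6 + 2)**2 - 38 = 5*8**2 - 38 = 5*64 - 38 = 320 - 38 = 282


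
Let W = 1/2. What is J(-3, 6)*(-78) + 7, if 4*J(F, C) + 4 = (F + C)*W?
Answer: 223/4 ≈ 55.750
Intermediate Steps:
W = 1/2 ≈ 0.50000
J(F, C) = -1 + C/8 + F/8 (J(F, C) = -1 + ((F + C)*(1/2))/4 = -1 + ((C + F)*(1/2))/4 = -1 + (C/2 + F/2)/4 = -1 + (C/8 + F/8) = -1 + C/8 + F/8)
J(-3, 6)*(-78) + 7 = (-1 + (1/8)*6 + (1/8)*(-3))*(-78) + 7 = (-1 + 3/4 - 3/8)*(-78) + 7 = -5/8*(-78) + 7 = 195/4 + 7 = 223/4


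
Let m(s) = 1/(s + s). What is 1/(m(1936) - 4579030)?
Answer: -3872/17730004159 ≈ -2.1839e-7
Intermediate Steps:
m(s) = 1/(2*s)
1/(m(1936) - 4579030) = 1/((½)/1936 - 4579030) = 1/((½)*(1/1936) - 4579030) = 1/(1/3872 - 4579030) = 1/(-17730004159/3872) = -3872/17730004159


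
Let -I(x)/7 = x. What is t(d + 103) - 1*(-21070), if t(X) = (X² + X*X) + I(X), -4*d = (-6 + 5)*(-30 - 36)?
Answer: 35429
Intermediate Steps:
I(x) = -7*x
d = -33/2 (d = -(-6 + 5)*(-30 - 36)/4 = -(-1)*(-66)/4 = -¼*66 = -33/2 ≈ -16.500)
t(X) = -7*X + 2*X² (t(X) = (X² + X*X) - 7*X = (X² + X²) - 7*X = 2*X² - 7*X = -7*X + 2*X²)
t(d + 103) - 1*(-21070) = (-33/2 + 103)*(-7 + 2*(-33/2 + 103)) - 1*(-21070) = 173*(-7 + 2*(173/2))/2 + 21070 = 173*(-7 + 173)/2 + 21070 = (173/2)*166 + 21070 = 14359 + 21070 = 35429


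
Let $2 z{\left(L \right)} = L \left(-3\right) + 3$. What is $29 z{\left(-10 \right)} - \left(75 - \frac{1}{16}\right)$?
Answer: $\frac{6457}{16} \approx 403.56$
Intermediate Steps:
$z{\left(L \right)} = \frac{3}{2} - \frac{3 L}{2}$ ($z{\left(L \right)} = \frac{L \left(-3\right) + 3}{2} = \frac{- 3 L + 3}{2} = \frac{3 - 3 L}{2} = \frac{3}{2} - \frac{3 L}{2}$)
$29 z{\left(-10 \right)} - \left(75 - \frac{1}{16}\right) = 29 \left(\frac{3}{2} - -15\right) - \left(75 - \frac{1}{16}\right) = 29 \left(\frac{3}{2} + 15\right) + \left(\left(-40 + \frac{1}{16}\right) - 35\right) = 29 \cdot \frac{33}{2} - \frac{1199}{16} = \frac{957}{2} - \frac{1199}{16} = \frac{6457}{16}$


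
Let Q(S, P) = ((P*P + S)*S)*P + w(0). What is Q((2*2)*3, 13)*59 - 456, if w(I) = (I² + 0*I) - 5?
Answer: 1665173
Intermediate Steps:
w(I) = -5 + I² (w(I) = (I² + 0) - 5 = I² - 5 = -5 + I²)
Q(S, P) = -5 + P*S*(S + P²) (Q(S, P) = ((P*P + S)*S)*P + (-5 + 0²) = ((P² + S)*S)*P + (-5 + 0) = ((S + P²)*S)*P - 5 = (S*(S + P²))*P - 5 = P*S*(S + P²) - 5 = -5 + P*S*(S + P²))
Q((2*2)*3, 13)*59 - 456 = (-5 + 13*((2*2)*3)² + ((2*2)*3)*13³)*59 - 456 = (-5 + 13*(4*3)² + (4*3)*2197)*59 - 456 = (-5 + 13*12² + 12*2197)*59 - 456 = (-5 + 13*144 + 26364)*59 - 456 = (-5 + 1872 + 26364)*59 - 456 = 28231*59 - 456 = 1665629 - 456 = 1665173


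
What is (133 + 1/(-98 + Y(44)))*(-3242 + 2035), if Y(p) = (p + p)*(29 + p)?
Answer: -1015520313/6326 ≈ -1.6053e+5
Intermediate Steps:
Y(p) = 2*p*(29 + p) (Y(p) = (2*p)*(29 + p) = 2*p*(29 + p))
(133 + 1/(-98 + Y(44)))*(-3242 + 2035) = (133 + 1/(-98 + 2*44*(29 + 44)))*(-3242 + 2035) = (133 + 1/(-98 + 2*44*73))*(-1207) = (133 + 1/(-98 + 6424))*(-1207) = (133 + 1/6326)*(-1207) = (841359/6326)*(-1207) = -1015520313/6326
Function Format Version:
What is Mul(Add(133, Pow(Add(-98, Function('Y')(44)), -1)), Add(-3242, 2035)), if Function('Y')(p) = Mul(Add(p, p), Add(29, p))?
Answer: Rational(-1015520313, 6326) ≈ -1.6053e+5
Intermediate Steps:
Function('Y')(p) = Mul(2, p, Add(29, p)) (Function('Y')(p) = Mul(Mul(2, p), Add(29, p)) = Mul(2, p, Add(29, p)))
Mul(Add(133, Pow(Add(-98, Function('Y')(44)), -1)), Add(-3242, 2035)) = Mul(Add(133, Pow(Add(-98, Mul(2, 44, Add(29, 44))), -1)), Add(-3242, 2035)) = Mul(Add(133, Pow(Add(-98, Mul(2, 44, 73)), -1)), -1207) = Mul(Add(133, Pow(Add(-98, 6424), -1)), -1207) = Mul(Add(133, Pow(6326, -1)), -1207) = Mul(Add(133, Rational(1, 6326)), -1207) = Mul(Rational(841359, 6326), -1207) = Rational(-1015520313, 6326)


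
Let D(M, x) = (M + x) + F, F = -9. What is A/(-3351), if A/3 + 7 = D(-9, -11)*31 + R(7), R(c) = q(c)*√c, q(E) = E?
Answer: 906/1117 - 7*√7/1117 ≈ 0.79452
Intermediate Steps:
D(M, x) = -9 + M + x (D(M, x) = (M + x) - 9 = -9 + M + x)
R(c) = c^(3/2) (R(c) = c*√c = c^(3/2))
A = -2718 + 21*√7 (A = -21 + 3*((-9 - 9 - 11)*31 + 7^(3/2)) = -21 + 3*(-29*31 + 7*√7) = -21 + 3*(-899 + 7*√7) = -21 + (-2697 + 21*√7) = -2718 + 21*√7 ≈ -2662.4)
A/(-3351) = (-2718 + 21*√7)/(-3351) = (-2718 + 21*√7)*(-1/3351) = 906/1117 - 7*√7/1117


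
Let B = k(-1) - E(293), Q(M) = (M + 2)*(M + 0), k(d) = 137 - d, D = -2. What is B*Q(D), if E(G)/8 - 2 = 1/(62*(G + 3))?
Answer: 0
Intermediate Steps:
Q(M) = M*(2 + M) (Q(M) = (2 + M)*M = M*(2 + M))
E(G) = 16 + 8/(186 + 62*G) (E(G) = 16 + 8/((62*(G + 3))) = 16 + 8/((62*(3 + G))) = 16 + 8/(186 + 62*G))
B = 279867/2294 (B = (137 - 1*(-1)) - 4*(373 + 124*293)/(31*(3 + 293)) = (137 + 1) - 4*(373 + 36332)/(31*296) = 138 - 4*36705/(31*296) = 138 - 1*36705/2294 = 138 - 36705/2294 = 279867/2294 ≈ 122.00)
B*Q(D) = 279867*(-2*(2 - 2))/2294 = 279867*(-2*0)/2294 = (279867/2294)*0 = 0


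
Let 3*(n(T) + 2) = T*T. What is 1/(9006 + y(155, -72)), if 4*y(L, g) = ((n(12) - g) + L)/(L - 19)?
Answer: 544/4899537 ≈ 0.00011103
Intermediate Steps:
n(T) = -2 + T**2/3 (n(T) = -2 + (T*T)/3 = -2 + T**2/3)
y(L, g) = (46 + L - g)/(4*(-19 + L)) (y(L, g) = ((((-2 + (1/3)*12**2) - g) + L)/(L - 19))/4 = ((((-2 + (1/3)*144) - g) + L)/(-19 + L))/4 = ((((-2 + 48) - g) + L)/(-19 + L))/4 = (((46 - g) + L)/(-19 + L))/4 = ((46 + L - g)/(-19 + L))/4 = (46 + L - g)/(4*(-19 + L)))
1/(9006 + y(155, -72)) = 1/(9006 + (46 + 155 - 1*(-72))/(4*(-19 + 155))) = 1/(9006 + (1/4)*(46 + 155 + 72)/136) = 1/(9006 + (1/4)*(1/136)*273) = 1/(9006 + 273/544) = 1/(4899537/544) = 544/4899537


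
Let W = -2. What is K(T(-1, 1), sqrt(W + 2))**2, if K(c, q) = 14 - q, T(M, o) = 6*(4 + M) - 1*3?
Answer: 196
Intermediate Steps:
T(M, o) = 21 + 6*M (T(M, o) = (24 + 6*M) - 3 = 21 + 6*M)
K(T(-1, 1), sqrt(W + 2))**2 = (14 - sqrt(-2 + 2))**2 = (14 - sqrt(0))**2 = (14 - 1*0)**2 = (14 + 0)**2 = 14**2 = 196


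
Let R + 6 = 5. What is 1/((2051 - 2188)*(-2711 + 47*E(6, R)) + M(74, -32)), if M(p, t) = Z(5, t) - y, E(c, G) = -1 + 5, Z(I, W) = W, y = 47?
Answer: 1/345572 ≈ 2.8938e-6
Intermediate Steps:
R = -1 (R = -6 + 5 = -1)
E(c, G) = 4
M(p, t) = -47 + t (M(p, t) = t - 1*47 = t - 47 = -47 + t)
1/((2051 - 2188)*(-2711 + 47*E(6, R)) + M(74, -32)) = 1/((2051 - 2188)*(-2711 + 47*4) + (-47 - 32)) = 1/(-137*(-2711 + 188) - 79) = 1/(-137*(-2523) - 79) = 1/(345651 - 79) = 1/345572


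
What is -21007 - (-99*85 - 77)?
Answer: -12515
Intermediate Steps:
-21007 - (-99*85 - 77) = -21007 - (-8415 - 77) = -21007 - 1*(-8492) = -21007 + 8492 = -12515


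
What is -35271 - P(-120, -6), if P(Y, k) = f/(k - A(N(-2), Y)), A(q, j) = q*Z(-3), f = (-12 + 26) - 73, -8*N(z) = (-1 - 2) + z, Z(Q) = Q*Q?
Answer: -3280675/93 ≈ -35276.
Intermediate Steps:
Z(Q) = Q**2
N(z) = 3/8 - z/8 (N(z) = -((-1 - 2) + z)/8 = -(-3 + z)/8 = 3/8 - z/8)
f = -59 (f = 14 - 73 = -59)
A(q, j) = 9*q (A(q, j) = q*(-3)**2 = q*9 = 9*q)
P(Y, k) = -59/(-45/8 + k) (P(Y, k) = -59/(k - 9*(3/8 - 1/8*(-2))) = -59/(k - 9*(3/8 + 1/4)) = -59/(k - 9*5/8) = -59/(k - 1*45/8) = -59/(k - 45/8) = -59/(-45/8 + k))
-35271 - P(-120, -6) = -35271 - (-472)/(-45 + 8*(-6)) = -35271 - (-472)/(-45 - 48) = -35271 - (-472)/(-93) = -35271 - (-472)*(-1)/93 = -35271 - 1*472/93 = -35271 - 472/93 = -3280675/93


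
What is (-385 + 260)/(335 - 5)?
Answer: -25/66 ≈ -0.37879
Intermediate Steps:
(-385 + 260)/(335 - 5) = -125/330 = -125*1/330 = -25/66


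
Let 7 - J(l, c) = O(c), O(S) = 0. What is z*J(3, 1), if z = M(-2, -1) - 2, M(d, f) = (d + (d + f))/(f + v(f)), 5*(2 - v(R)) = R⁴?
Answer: -231/4 ≈ -57.750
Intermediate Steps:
v(R) = 2 - R⁴/5
J(l, c) = 7 (J(l, c) = 7 - 1*0 = 7 + 0 = 7)
M(d, f) = (f + 2*d)/(2 + f - f⁴/5) (M(d, f) = (d + (d + f))/(f + (2 - f⁴/5)) = (f + 2*d)/(2 + f - f⁴/5))
z = -33/4 (z = 5*(-1 + 2*(-2))/(10 - 1*(-1)⁴ + 5*(-1)) - 2 = 5*(-1 - 4)/(10 - 1*1 - 5) - 2 = 5*(-5)/(10 - 1 - 5) - 2 = 5*(-5)/4 - 2 = 5*(¼)*(-5) - 2 = -25/4 - 2 = -33/4 ≈ -8.2500)
z*J(3, 1) = -33/4*7 = -231/4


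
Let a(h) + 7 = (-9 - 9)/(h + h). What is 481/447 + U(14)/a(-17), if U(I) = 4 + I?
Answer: -41936/24585 ≈ -1.7058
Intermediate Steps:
a(h) = -7 - 9/h (a(h) = -7 + (-9 - 9)/(h + h) = -7 - 18*1/(2*h) = -7 - 9/h)
481/447 + U(14)/a(-17) = 481/447 + (4 + 14)/(-7 - 9/(-17)) = 481*(1/447) + 18/(-7 - 9*(-1/17)) = 481/447 + 18/(-7 + 9/17) = 481/447 + 18/(-110/17) = 481/447 + 18*(-17/110) = 481/447 - 153/55 = -41936/24585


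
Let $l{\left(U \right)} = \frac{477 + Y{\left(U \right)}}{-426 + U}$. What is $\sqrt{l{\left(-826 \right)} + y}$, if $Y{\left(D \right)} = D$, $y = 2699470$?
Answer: $\frac{11 \sqrt{8742624917}}{626} \approx 1643.0$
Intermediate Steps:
$l{\left(U \right)} = \frac{477 + U}{-426 + U}$
$\sqrt{l{\left(-826 \right)} + y} = \sqrt{\frac{477 - 826}{-426 - 826} + 2699470} = \sqrt{\frac{1}{-1252} \left(-349\right) + 2699470} = \sqrt{\left(- \frac{1}{1252}\right) \left(-349\right) + 2699470} = \sqrt{\frac{349}{1252} + 2699470} = \sqrt{\frac{3379736789}{1252}} = \frac{11 \sqrt{8742624917}}{626}$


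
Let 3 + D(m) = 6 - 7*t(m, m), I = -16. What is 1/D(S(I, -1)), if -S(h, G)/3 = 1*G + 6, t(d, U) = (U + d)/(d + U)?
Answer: -¼ ≈ -0.25000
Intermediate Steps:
t(d, U) = 1 (t(d, U) = (U + d)/(U + d) = 1)
S(h, G) = -18 - 3*G (S(h, G) = -3*(1*G + 6) = -3*(G + 6) = -3*(6 + G) = -18 - 3*G)
D(m) = -4 (D(m) = -3 + (6 - 7*1) = -3 + (6 - 7) = -3 - 1 = -4)
1/D(S(I, -1)) = 1/(-4) = -¼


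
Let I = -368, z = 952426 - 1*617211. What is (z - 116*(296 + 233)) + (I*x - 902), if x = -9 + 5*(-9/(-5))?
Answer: 272949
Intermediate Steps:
z = 335215 (z = 952426 - 617211 = 335215)
x = 0 (x = -9 + 5*(-9*(-⅕)) = -9 + 5*(9/5) = -9 + 9 = 0)
(z - 116*(296 + 233)) + (I*x - 902) = (335215 - 116*(296 + 233)) + (-368*0 - 902) = (335215 - 116*529) + (0 - 902) = (335215 - 61364) - 902 = 273851 - 902 = 272949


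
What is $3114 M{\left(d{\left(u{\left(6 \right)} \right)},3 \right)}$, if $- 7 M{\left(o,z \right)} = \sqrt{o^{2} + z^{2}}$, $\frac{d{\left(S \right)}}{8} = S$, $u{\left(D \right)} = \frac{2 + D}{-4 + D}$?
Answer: $- \frac{3114 \sqrt{1033}}{7} \approx -14298.0$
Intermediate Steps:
$u{\left(D \right)} = \frac{2 + D}{-4 + D}$
$d{\left(S \right)} = 8 S$
$M{\left(o,z \right)} = - \frac{\sqrt{o^{2} + z^{2}}}{7}$
$3114 M{\left(d{\left(u{\left(6 \right)} \right)},3 \right)} = 3114 \left(- \frac{\sqrt{\left(8 \frac{2 + 6}{-4 + 6}\right)^{2} + 3^{2}}}{7}\right) = 3114 \left(- \frac{\sqrt{\left(8 \cdot \frac{1}{2} \cdot 8\right)^{2} + 9}}{7}\right) = 3114 \left(- \frac{\sqrt{\left(8 \cdot 4\right)^{2} + 9}}{7}\right) = 3114 \left(- \frac{\sqrt{32^{2} + 9}}{7}\right) = 3114 \left(- \frac{\sqrt{1024 + 9}}{7}\right) = 3114 \left(- \frac{\sqrt{1033}}{7}\right) = - \frac{3114 \sqrt{1033}}{7}$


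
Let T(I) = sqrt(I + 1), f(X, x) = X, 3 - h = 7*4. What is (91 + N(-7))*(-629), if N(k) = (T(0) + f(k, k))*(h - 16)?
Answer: -211973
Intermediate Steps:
h = -25 (h = 3 - 7*4 = 3 - 1*28 = 3 - 28 = -25)
T(I) = sqrt(1 + I)
N(k) = -41 - 41*k (N(k) = (sqrt(1 + 0) + k)*(-25 - 16) = (sqrt(1) + k)*(-41) = (1 + k)*(-41) = -41 - 41*k)
(91 + N(-7))*(-629) = (91 + (-41 - 41*(-7)))*(-629) = (91 + (-41 + 287))*(-629) = (91 + 246)*(-629) = 337*(-629) = -211973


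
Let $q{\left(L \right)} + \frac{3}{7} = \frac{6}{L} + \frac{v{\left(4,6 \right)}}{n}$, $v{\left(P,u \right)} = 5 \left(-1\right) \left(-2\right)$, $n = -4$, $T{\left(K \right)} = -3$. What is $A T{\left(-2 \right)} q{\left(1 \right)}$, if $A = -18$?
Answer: $\frac{1161}{7} \approx 165.86$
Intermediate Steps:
$v{\left(P,u \right)} = 10$ ($v{\left(P,u \right)} = \left(-5\right) \left(-2\right) = 10$)
$q{\left(L \right)} = - \frac{41}{14} + \frac{6}{L}$ ($q{\left(L \right)} = - \frac{3}{7} + \left(\frac{6}{L} + \frac{10}{-4}\right) = - \frac{3}{7} + \left(\frac{6}{L} + 10 \left(- \frac{1}{4}\right)\right) = - \frac{3}{7} - \left(\frac{5}{2} - \frac{6}{L}\right) = - \frac{41}{14} + \frac{6}{L}$)
$A T{\left(-2 \right)} q{\left(1 \right)} = \left(-18\right) \left(-3\right) \left(- \frac{41}{14} + \frac{6}{1}\right) = 54 \left(- \frac{41}{14} + 6 \cdot 1\right) = 54 \left(- \frac{41}{14} + 6\right) = 54 \cdot \frac{43}{14} = \frac{1161}{7}$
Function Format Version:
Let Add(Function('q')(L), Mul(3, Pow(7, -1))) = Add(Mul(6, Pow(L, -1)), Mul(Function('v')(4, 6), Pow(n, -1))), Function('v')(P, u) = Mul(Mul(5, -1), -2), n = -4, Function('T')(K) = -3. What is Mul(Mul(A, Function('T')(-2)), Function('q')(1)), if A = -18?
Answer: Rational(1161, 7) ≈ 165.86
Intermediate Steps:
Function('v')(P, u) = 10 (Function('v')(P, u) = Mul(-5, -2) = 10)
Function('q')(L) = Add(Rational(-41, 14), Mul(6, Pow(L, -1))) (Function('q')(L) = Add(Rational(-3, 7), Add(Mul(6, Pow(L, -1)), Mul(10, Pow(-4, -1)))) = Add(Rational(-3, 7), Add(Mul(6, Pow(L, -1)), Mul(10, Rational(-1, 4)))) = Add(Rational(-3, 7), Add(Mul(6, Pow(L, -1)), Rational(-5, 2))) = Add(Rational(-3, 7), Add(Rational(-5, 2), Mul(6, Pow(L, -1)))) = Add(Rational(-41, 14), Mul(6, Pow(L, -1))))
Mul(Mul(A, Function('T')(-2)), Function('q')(1)) = Mul(Mul(-18, -3), Add(Rational(-41, 14), Mul(6, Pow(1, -1)))) = Mul(54, Add(Rational(-41, 14), Mul(6, 1))) = Mul(54, Add(Rational(-41, 14), 6)) = Mul(54, Rational(43, 14)) = Rational(1161, 7)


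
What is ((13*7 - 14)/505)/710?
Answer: 77/358550 ≈ 0.00021475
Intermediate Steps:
((13*7 - 14)/505)/710 = ((91 - 14)*(1/505))*(1/710) = (77*(1/505))*(1/710) = (77/505)*(1/710) = 77/358550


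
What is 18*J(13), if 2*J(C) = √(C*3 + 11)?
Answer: 45*√2 ≈ 63.640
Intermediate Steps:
J(C) = √(11 + 3*C)/2 (J(C) = √(C*3 + 11)/2 = √(3*C + 11)/2 = √(11 + 3*C)/2)
18*J(13) = 18*(√(11 + 3*13)/2) = 18*(√(11 + 39)/2) = 18*(√50/2) = 18*((5*√2)/2) = 18*(5*√2/2) = 45*√2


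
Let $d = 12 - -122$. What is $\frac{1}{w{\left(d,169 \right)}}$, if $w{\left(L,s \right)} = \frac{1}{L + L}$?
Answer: $268$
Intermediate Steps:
$d = 134$ ($d = 12 + 122 = 134$)
$w{\left(L,s \right)} = \frac{1}{2 L}$
$\frac{1}{w{\left(d,169 \right)}} = \frac{1}{\frac{1}{2} \cdot \frac{1}{134}} = \frac{1}{\frac{1}{268}} = 268$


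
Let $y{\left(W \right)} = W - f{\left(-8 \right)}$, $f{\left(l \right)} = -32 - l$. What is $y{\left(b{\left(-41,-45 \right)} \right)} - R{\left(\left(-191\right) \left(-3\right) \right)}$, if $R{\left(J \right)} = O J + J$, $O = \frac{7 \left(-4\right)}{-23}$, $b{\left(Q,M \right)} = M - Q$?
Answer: $- \frac{28763}{23} \approx -1250.6$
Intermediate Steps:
$O = \frac{28}{23}$ ($O = \left(-28\right) \left(- \frac{1}{23}\right) = \frac{28}{23} \approx 1.2174$)
$y{\left(W \right)} = 24 + W$ ($y{\left(W \right)} = W - \left(-32 - -8\right) = W - \left(-32 + 8\right) = W - -24 = W + 24 = 24 + W$)
$R{\left(J \right)} = \frac{51 J}{23}$ ($R{\left(J \right)} = \frac{28 J}{23} + J = \frac{51 J}{23}$)
$y{\left(b{\left(-41,-45 \right)} \right)} - R{\left(\left(-191\right) \left(-3\right) \right)} = \left(24 - 4\right) - \frac{51 \left(\left(-191\right) \left(-3\right)\right)}{23} = \left(24 + \left(-45 + 41\right)\right) - \frac{51}{23} \cdot 573 = \left(24 - 4\right) - \frac{29223}{23} = 20 - \frac{29223}{23} = - \frac{28763}{23}$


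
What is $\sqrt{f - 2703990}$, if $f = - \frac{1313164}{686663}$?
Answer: $\frac{i \sqrt{1274948614978952042}}{686663} \approx 1644.4 i$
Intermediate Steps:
$f = - \frac{1313164}{686663}$ ($f = \left(-1313164\right) \frac{1}{686663} = - \frac{1313164}{686663} \approx -1.9124$)
$\sqrt{f - 2703990} = \sqrt{- \frac{1313164}{686663} - 2703990} = \sqrt{- \frac{1856731198534}{686663}} = \frac{i \sqrt{1274948614978952042}}{686663}$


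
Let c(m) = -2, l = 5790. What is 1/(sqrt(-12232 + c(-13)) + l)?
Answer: 965/5589389 - I*sqrt(12234)/33536334 ≈ 0.00017265 - 3.2981e-6*I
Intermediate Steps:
1/(sqrt(-12232 + c(-13)) + l) = 1/(sqrt(-12232 - 2) + 5790) = 1/(sqrt(-12234) + 5790) = 1/(I*sqrt(12234) + 5790) = 1/(5790 + I*sqrt(12234))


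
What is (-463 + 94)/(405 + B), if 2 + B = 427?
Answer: -369/830 ≈ -0.44458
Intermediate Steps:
B = 425 (B = -2 + 427 = 425)
(-463 + 94)/(405 + B) = (-463 + 94)/(405 + 425) = -369/830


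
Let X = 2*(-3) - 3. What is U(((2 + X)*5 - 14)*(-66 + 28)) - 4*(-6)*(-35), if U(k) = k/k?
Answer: -839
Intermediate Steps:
X = -9 (X = -6 - 3 = -9)
U(k) = 1
U(((2 + X)*5 - 14)*(-66 + 28)) - 4*(-6)*(-35) = 1 - 4*(-6)*(-35) = 1 + 24*(-35) = 1 - 840 = -839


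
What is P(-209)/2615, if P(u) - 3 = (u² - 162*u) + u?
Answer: 77333/2615 ≈ 29.573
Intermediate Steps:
P(u) = 3 + u² - 161*u (P(u) = 3 + ((u² - 162*u) + u) = 3 + (u² - 161*u) = 3 + u² - 161*u)
P(-209)/2615 = (3 + (-209)² - 161*(-209))/2615 = (3 + 43681 + 33649)*(1/2615) = 77333*(1/2615) = 77333/2615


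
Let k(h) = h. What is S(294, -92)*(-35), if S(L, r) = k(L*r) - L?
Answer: 956970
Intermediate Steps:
S(L, r) = -L + L*r (S(L, r) = L*r - L = -L + L*r)
S(294, -92)*(-35) = (294*(-1 - 92))*(-35) = (294*(-93))*(-35) = -27342*(-35) = 956970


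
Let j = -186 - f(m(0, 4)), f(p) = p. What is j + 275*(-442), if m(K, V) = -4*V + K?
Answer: -121720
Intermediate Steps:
m(K, V) = K - 4*V
j = -170 (j = -186 - (0 - 4*4) = -186 - (0 - 16) = -186 - 1*(-16) = -186 + 16 = -170)
j + 275*(-442) = -170 + 275*(-442) = -170 - 121550 = -121720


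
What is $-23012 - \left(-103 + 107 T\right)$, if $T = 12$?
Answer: $-24193$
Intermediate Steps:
$-23012 - \left(-103 + 107 T\right) = -23012 + \left(103 - 1284\right) = -23012 - 1181 = -24193$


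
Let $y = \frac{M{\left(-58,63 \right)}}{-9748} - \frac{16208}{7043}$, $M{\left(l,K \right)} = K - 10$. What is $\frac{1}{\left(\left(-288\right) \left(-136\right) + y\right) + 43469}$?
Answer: $\frac{68655164}{5673298418605} \approx 1.2101 \cdot 10^{-5}$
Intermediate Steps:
$M{\left(l,K \right)} = -10 + K$ ($M{\left(l,K \right)} = K - 10 = -10 + K$)
$y = - \frac{158368863}{68655164}$ ($y = \frac{-10 + 63}{-9748} - \frac{16208}{7043} = 53 \left(- \frac{1}{9748}\right) - \frac{16208}{7043} = - \frac{53}{9748} - \frac{16208}{7043} = - \frac{158368863}{68655164} \approx -2.3067$)
$\frac{1}{\left(\left(-288\right) \left(-136\right) + y\right) + 43469} = \frac{1}{\left(\left(-288\right) \left(-136\right) - \frac{158368863}{68655164}\right) + 43469} = \frac{1}{\left(39168 - \frac{158368863}{68655164}\right) + 43469} = \frac{1}{\frac{2688927094689}{68655164} + 43469} = \frac{1}{\frac{5673298418605}{68655164}} = \frac{68655164}{5673298418605}$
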